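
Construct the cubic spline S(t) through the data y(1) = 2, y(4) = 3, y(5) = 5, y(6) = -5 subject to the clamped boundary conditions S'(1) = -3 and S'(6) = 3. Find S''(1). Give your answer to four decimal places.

With m_i denoting the second derivative at x_i, h_i = 3, 1, 1, and Δ_i = (y_(i+1) − y_i)/h_i = 1/3, 2, -10:
  3·m_0 + 8·m_1 + 1·m_2 = 6(Δ_1 - Δ_0) = 10
  1·m_1 + 4·m_2 + 1·m_3 = 6(Δ_2 - Δ_1) = -72
Clamped end conditions give two more equations: 2h_0·m_0 + h_0·m_1 = 6(Δ_0 - S'(1)) = 20 and h_2·m_2 + 2h_2·m_3 = 6(S'(6) - Δ_2) = 78.
Solving the tridiagonal system: m_0 = 68/87, m_1 = 148/29, m_2 = -962/29, m_3 = 1612/29.

0.7816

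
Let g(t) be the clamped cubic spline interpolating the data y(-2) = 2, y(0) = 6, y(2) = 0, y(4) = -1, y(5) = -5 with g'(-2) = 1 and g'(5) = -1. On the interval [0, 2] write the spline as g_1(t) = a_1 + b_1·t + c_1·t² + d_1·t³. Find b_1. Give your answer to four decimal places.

With M_i denoting the second derivative at x_i, h_i = 2, 2, 2, 1, and Δ_i = (y_(i+1) − y_i)/h_i = 2, -3, -1/2, -4:
  2·M_0 + 8·M_1 + 2·M_2 = 6(Δ_1 - Δ_0) = -30
  2·M_1 + 8·M_2 + 2·M_3 = 6(Δ_2 - Δ_1) = 15
  2·M_2 + 6·M_3 + 1·M_4 = 6(Δ_3 - Δ_2) = -21
Clamped end conditions give two more equations: 2h_0·M_0 + h_0·M_1 = 6(Δ_0 - g'(-2)) = 6 and h_3·M_3 + 2h_3·M_4 = 6(g'(5) - Δ_3) = 18.
Solving the tridiagonal system: M_0 = 793/172, M_1 = -535/86, M_2 = 907/172, M_3 = -317/43, M_4 = 1091/86.
On [0, 2], with g_1(t) = a_1 + b_1·t + c_1·t² + d_1·t³: c_1 = M_1/2 = -535/172, d_1 = (M_2 - M_1)/(6h_1) = 659/688, b_1 = Δ_1 - h_1(2M_1 + M_2)/6 = -105/172.

-0.6105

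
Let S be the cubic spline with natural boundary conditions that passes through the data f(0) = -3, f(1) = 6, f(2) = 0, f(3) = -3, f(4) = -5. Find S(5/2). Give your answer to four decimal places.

-2.1161

Put M_i = S'' at the i-th knot. Here h = (1, 1, 1, 1) and Δ = (9, -6, -3, -2), so the interior equations h_(i-1)·M_(i-1) + 2(h_(i-1)+h_i)·M_i + h_i·M_(i+1) = 6(Δ_i − Δ_(i-1)) read
  1·M_0 + 4·M_1 + 1·M_2 = 6(Δ_1 - Δ_0) = -90
  1·M_1 + 4·M_2 + 1·M_3 = 6(Δ_2 - Δ_1) = 18
  1·M_2 + 4·M_3 + 1·M_4 = 6(Δ_3 - Δ_2) = 6
Natural end conditions: M_0 = M_4 = 0.
Solving: M_0 = 0, M_1 = -177/7, M_2 = 78/7, M_3 = -9/7, M_4 = 0.
On [2, 3], S(x) = 0 - 13/2·(x - 2) + 39/7·(x - 2)² - 29/14·(x - 2)³.
With (x - 2) = 1/2: S(5/2) = -237/112.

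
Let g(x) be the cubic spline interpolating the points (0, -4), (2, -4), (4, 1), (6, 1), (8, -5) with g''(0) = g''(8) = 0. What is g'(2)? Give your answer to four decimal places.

1.5893

Write M_i for g''(x_i). With h_i = 2, 2, 2, 2 and divided differences Δ_i = 0, 5/2, 0, -3, the continuity of g' gives the tridiagonal system
  2·M_0 + 8·M_1 + 2·M_2 = 6(Δ_1 - Δ_0) = 15
  2·M_1 + 8·M_2 + 2·M_3 = 6(Δ_2 - Δ_1) = -15
  2·M_2 + 8·M_3 + 2·M_4 = 6(Δ_3 - Δ_2) = -18
Natural end conditions: M_0 = M_4 = 0.
Solving: M_0 = 0, M_1 = 267/112, M_2 = -57/28, M_3 = -195/112, M_4 = 0.
On [2, 4], g'(x) = b_1 + 2c_1·(x - 2) + 3d_1·(x - 2)² with b_1 = Δ_1 - h_1(2M_1 + M_2)/6 = 89/56, c_1 = M_1/2 = 267/224, d_1 = (M_2 - M_1)/(6h_1) = -165/448. So g'(2) = 89/56.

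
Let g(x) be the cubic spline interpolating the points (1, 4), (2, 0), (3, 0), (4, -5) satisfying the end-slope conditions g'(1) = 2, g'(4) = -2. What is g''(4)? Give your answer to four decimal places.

16.9333

Write σ_i for g''(x_i). With h_i = 1, 1, 1 and divided differences Δ_i = -4, 0, -5, the continuity of g' gives the tridiagonal system
  1·σ_0 + 4·σ_1 + 1·σ_2 = 6(Δ_1 - Δ_0) = 24
  1·σ_1 + 4·σ_2 + 1·σ_3 = 6(Δ_2 - Δ_1) = -30
Clamped end conditions give two more equations: 2h_0·σ_0 + h_0·σ_1 = 6(Δ_0 - g'(1)) = -36 and h_2·σ_2 + 2h_2·σ_3 = 6(g'(4) - Δ_2) = 18.
Forward elimination and back-substitution give σ_0 = -394/15, σ_1 = 248/15, σ_2 = -238/15, σ_3 = 254/15.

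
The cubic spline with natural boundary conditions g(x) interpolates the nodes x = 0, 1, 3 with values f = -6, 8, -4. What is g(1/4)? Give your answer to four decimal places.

-1.7188

Write M_i for g''(x_i). With h_i = 1, 2 and divided differences Δ_i = 14, -6, the continuity of g' gives the tridiagonal system
  1·M_0 + 6·M_1 + 2·M_2 = 6(Δ_1 - Δ_0) = -120
Natural end conditions: M_0 = M_2 = 0.
Solving the tridiagonal system: M_0 = 0, M_1 = -20, M_2 = 0.
On [0, 1], g(x) = -6 + 52/3·x + 0·x² - 10/3·x³.
With x = 1/4: g(1/4) = -55/32.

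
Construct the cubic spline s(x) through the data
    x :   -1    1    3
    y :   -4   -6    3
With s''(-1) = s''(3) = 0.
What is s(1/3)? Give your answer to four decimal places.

-6.3519

Let M_i = s''(x_i). Step sizes h_i = 2, 2; slopes of the chords Δ_i = (y_(i+1) - y_i)/h_i = -1, 9/2.
  2·M_0 + 8·M_1 + 2·M_2 = 6(Δ_1 - Δ_0) = 33
Natural end conditions: M_0 = M_2 = 0.
Forward elimination and back-substitution give M_0 = 0, M_1 = 33/8, M_2 = 0.
On [-1, 1], s(x) = -4 - 19/8·(x + 1) + 0·(x + 1)² + 11/32·(x + 1)³.
With (x + 1) = 4/3: s(1/3) = -343/54.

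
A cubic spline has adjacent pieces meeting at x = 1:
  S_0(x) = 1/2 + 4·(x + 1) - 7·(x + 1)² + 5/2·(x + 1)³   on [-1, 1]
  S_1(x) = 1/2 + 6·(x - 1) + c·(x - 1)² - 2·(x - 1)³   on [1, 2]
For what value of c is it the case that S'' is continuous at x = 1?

8

S_0''(x) = -14 + 15·(x + 1), so S_0''(1) = 16. On the right, S_1''(1) = 2c, so c = 8.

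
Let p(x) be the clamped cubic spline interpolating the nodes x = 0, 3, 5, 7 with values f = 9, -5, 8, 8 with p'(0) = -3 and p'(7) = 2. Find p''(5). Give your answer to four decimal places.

-9.4865

Put M_i = p'' at the i-th knot. Here h = (3, 2, 2) and Δ = (-14/3, 13/2, 0), so the interior equations h_(i-1)·M_(i-1) + 2(h_(i-1)+h_i)·M_i + h_i·M_(i+1) = 6(Δ_i − Δ_(i-1)) read
  3·M_0 + 10·M_1 + 2·M_2 = 6(Δ_1 - Δ_0) = 67
  2·M_1 + 8·M_2 + 2·M_3 = 6(Δ_2 - Δ_1) = -39
Clamped end conditions give two more equations: 2h_0·M_0 + h_0·M_1 = 6(Δ_0 - p'(0)) = -10 and h_2·M_2 + 2h_2·M_3 = 6(p'(7) - Δ_2) = 12.
Solving the tridiagonal system: M_0 = -779/111, M_1 = 396/37, M_2 = -351/37, M_3 = 573/74.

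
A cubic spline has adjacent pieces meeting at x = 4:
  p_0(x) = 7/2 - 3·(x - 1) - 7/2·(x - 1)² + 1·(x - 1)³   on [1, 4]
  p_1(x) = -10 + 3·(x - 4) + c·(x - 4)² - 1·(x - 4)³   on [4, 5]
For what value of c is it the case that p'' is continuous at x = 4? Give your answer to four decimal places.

5.5000

p_0''(x) = -7 + 6·(x - 1), so p_0''(4) = 11. On the right, p_1''(4) = 2c, so c = 11/2.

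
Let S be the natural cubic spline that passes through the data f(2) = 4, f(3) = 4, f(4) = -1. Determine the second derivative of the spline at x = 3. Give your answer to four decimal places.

Put M_i = S'' at the i-th knot. Here h = (1, 1) and Δ = (0, -5), so the interior equations h_(i-1)·M_(i-1) + 2(h_(i-1)+h_i)·M_i + h_i·M_(i+1) = 6(Δ_i − Δ_(i-1)) read
  1·M_0 + 4·M_1 + 1·M_2 = 6(Δ_1 - Δ_0) = -30
Natural end conditions: M_0 = M_2 = 0.
Hence M_0 = 0, M_1 = -15/2, M_2 = 0.

-7.5000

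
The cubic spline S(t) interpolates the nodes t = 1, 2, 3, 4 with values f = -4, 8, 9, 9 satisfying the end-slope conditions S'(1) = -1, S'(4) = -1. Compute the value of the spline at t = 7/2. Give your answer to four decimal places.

8.9250

Let M_i = S''(x_i). Step sizes h_i = 1, 1, 1; slopes of the chords Δ_i = (y_(i+1) - y_i)/h_i = 12, 1, 0.
  1·M_0 + 4·M_1 + 1·M_2 = 6(Δ_1 - Δ_0) = -66
  1·M_1 + 4·M_2 + 1·M_3 = 6(Δ_2 - Δ_1) = -6
Clamped end conditions give two more equations: 2h_0·M_0 + h_0·M_1 = 6(Δ_0 - S'(1)) = 78 and h_2·M_2 + 2h_2·M_3 = 6(S'(4) - Δ_2) = -6.
Solving: M_0 = 276/5, M_1 = -162/5, M_2 = 42/5, M_3 = -36/5.
On [3, 4], S(t) = 9 - 8/5·(t - 3) + 21/5·(t - 3)² - 13/5·(t - 3)³.
With (t - 3) = 1/2: S(7/2) = 357/40.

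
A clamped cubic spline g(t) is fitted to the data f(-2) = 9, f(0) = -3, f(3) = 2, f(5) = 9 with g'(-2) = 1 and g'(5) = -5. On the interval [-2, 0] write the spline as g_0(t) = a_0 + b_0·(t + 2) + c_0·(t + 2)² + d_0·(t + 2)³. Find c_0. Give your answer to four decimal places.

-6.9635

Put M_i = g'' at the i-th knot. Here h = (2, 3, 2) and Δ = (-6, 5/3, 7/2), so the interior equations h_(i-1)·M_(i-1) + 2(h_(i-1)+h_i)·M_i + h_i·M_(i+1) = 6(Δ_i − Δ_(i-1)) read
  2·M_0 + 10·M_1 + 3·M_2 = 6(Δ_1 - Δ_0) = 46
  3·M_1 + 10·M_2 + 2·M_3 = 6(Δ_2 - Δ_1) = 11
Clamped end conditions give two more equations: 2h_0·M_0 + h_0·M_1 = 6(Δ_0 - g'(-2)) = -42 and h_2·M_2 + 2h_2·M_3 = 6(g'(5) - Δ_2) = -51.
Solving: M_0 = -1337/96, M_1 = 329/48, M_2 = 85/48, M_3 = -1309/96.
On [-2, 0], with g_0(t) = a_0 + b_0·(t + 2) + c_0·(t + 2)² + d_0·(t + 2)³: c_0 = M_0/2 = -1337/192, d_0 = (M_1 - M_0)/(6h_0) = 665/384, b_0 = Δ_0 - h_0(2M_0 + M_1)/6 = 1.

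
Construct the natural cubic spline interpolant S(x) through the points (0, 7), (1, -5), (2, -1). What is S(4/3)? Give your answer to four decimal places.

Write M_i for S''(x_i). With h_i = 1, 1 and divided differences Δ_i = -12, 4, the continuity of S' gives the tridiagonal system
  1·M_0 + 4·M_1 + 1·M_2 = 6(Δ_1 - Δ_0) = 96
Natural end conditions: M_0 = M_2 = 0.
Solving: M_0 = 0, M_1 = 24, M_2 = 0.
On [1, 2], S(x) = -5 - 4·(x - 1) + 12·(x - 1)² - 4·(x - 1)³.
With (x - 1) = 1/3: S(4/3) = -139/27.

-5.1481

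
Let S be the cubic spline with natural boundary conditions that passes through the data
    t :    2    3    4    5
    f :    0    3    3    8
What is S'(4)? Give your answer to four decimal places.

Let σ_i = S''(x_i). Step sizes h_i = 1, 1, 1; slopes of the chords Δ_i = (y_(i+1) - y_i)/h_i = 3, 0, 5.
  1·σ_0 + 4·σ_1 + 1·σ_2 = 6(Δ_1 - Δ_0) = -18
  1·σ_1 + 4·σ_2 + 1·σ_3 = 6(Δ_2 - Δ_1) = 30
Natural end conditions: σ_0 = σ_3 = 0.
Solving the tridiagonal system: σ_0 = 0, σ_1 = -34/5, σ_2 = 46/5, σ_3 = 0.
On [4, 5], S'(t) = b_2 + 2c_2·(t - 4) + 3d_2·(t - 4)² with b_2 = Δ_2 - h_2(2σ_2 + σ_3)/6 = 29/15, c_2 = σ_2/2 = 23/5, d_2 = (σ_3 - σ_2)/(6h_2) = -23/15. So S'(4) = 29/15.

1.9333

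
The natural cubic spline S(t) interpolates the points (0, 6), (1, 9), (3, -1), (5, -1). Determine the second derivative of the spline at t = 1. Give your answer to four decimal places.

-10.0909

Let m_i = S''(x_i). Step sizes h_i = 1, 2, 2; slopes of the chords Δ_i = (y_(i+1) - y_i)/h_i = 3, -5, 0.
  1·m_0 + 6·m_1 + 2·m_2 = 6(Δ_1 - Δ_0) = -48
  2·m_1 + 8·m_2 + 2·m_3 = 6(Δ_2 - Δ_1) = 30
Natural end conditions: m_0 = m_3 = 0.
Hence m_0 = 0, m_1 = -111/11, m_2 = 69/11, m_3 = 0.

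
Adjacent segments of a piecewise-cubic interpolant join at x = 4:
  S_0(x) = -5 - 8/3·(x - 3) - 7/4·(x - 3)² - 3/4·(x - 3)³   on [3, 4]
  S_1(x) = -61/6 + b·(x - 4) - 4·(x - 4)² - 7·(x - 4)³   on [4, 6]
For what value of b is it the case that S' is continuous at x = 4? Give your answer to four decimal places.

S_0'(x) = -8/3 - 7/2·(x - 3) - 9/4·(x - 3)², so S_0'(4) = -101/12. On the right, S_1'(4) = b, so b = -101/12.

-8.4167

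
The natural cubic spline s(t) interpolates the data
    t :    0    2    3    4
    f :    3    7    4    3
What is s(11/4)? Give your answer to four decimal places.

4.7317

Let M_i = s''(x_i). Step sizes h_i = 2, 1, 1; slopes of the chords Δ_i = (y_(i+1) - y_i)/h_i = 2, -3, -1.
  2·M_0 + 6·M_1 + 1·M_2 = 6(Δ_1 - Δ_0) = -30
  1·M_1 + 4·M_2 + 1·M_3 = 6(Δ_2 - Δ_1) = 12
Natural end conditions: M_0 = M_3 = 0.
Hence M_0 = 0, M_1 = -132/23, M_2 = 102/23, M_3 = 0.
On [2, 3], s(t) = 7 - 42/23·(t - 2) - 66/23·(t - 2)² + 39/23·(t - 2)³.
With (t - 2) = 3/4: s(11/4) = 6965/1472.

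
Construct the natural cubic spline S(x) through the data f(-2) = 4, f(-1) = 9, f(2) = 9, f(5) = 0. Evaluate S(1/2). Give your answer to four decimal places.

Let m_i = S''(x_i). Step sizes h_i = 1, 3, 3; slopes of the chords Δ_i = (y_(i+1) - y_i)/h_i = 5, 0, -3.
  1·m_0 + 8·m_1 + 3·m_2 = 6(Δ_1 - Δ_0) = -30
  3·m_1 + 12·m_2 + 3·m_3 = 6(Δ_2 - Δ_1) = -18
Natural end conditions: m_0 = m_3 = 0.
Forward elimination and back-substitution give m_0 = 0, m_1 = -102/29, m_2 = -18/29, m_3 = 0.
On [-1, 2], S(x) = 9 + 111/29·(x + 1) - 51/29·(x + 1)² + 14/87·(x + 1)³.
With (x + 1) = 3/2: S(1/2) = 657/58.

11.3276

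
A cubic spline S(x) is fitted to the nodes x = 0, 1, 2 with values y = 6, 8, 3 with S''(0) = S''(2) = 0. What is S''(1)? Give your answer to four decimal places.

-10.5000

Put M_i = S'' at the i-th knot. Here h = (1, 1) and Δ = (2, -5), so the interior equations h_(i-1)·M_(i-1) + 2(h_(i-1)+h_i)·M_i + h_i·M_(i+1) = 6(Δ_i − Δ_(i-1)) read
  1·M_0 + 4·M_1 + 1·M_2 = 6(Δ_1 - Δ_0) = -42
Natural end conditions: M_0 = M_2 = 0.
Hence M_0 = 0, M_1 = -21/2, M_2 = 0.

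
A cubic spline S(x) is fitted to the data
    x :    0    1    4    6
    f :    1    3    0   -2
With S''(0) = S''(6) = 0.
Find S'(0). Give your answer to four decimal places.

2.4225

Write M_i for S''(x_i). With h_i = 1, 3, 2 and divided differences Δ_i = 2, -1, -1, the continuity of S' gives the tridiagonal system
  1·M_0 + 8·M_1 + 3·M_2 = 6(Δ_1 - Δ_0) = -18
  3·M_1 + 10·M_2 + 2·M_3 = 6(Δ_2 - Δ_1) = 0
Natural end conditions: M_0 = M_3 = 0.
Hence M_0 = 0, M_1 = -180/71, M_2 = 54/71, M_3 = 0.
On [0, 1], S'(x) = b_0 + 2c_0·x + 3d_0·x² with b_0 = Δ_0 - h_0(2M_0 + M_1)/6 = 172/71, c_0 = M_0/2 = 0, d_0 = (M_1 - M_0)/(6h_0) = -30/71. So S'(0) = 172/71.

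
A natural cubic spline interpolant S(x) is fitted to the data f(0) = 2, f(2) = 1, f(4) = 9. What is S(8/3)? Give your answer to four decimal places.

2.8333

Write σ_i for S''(x_i). With h_i = 2, 2 and divided differences Δ_i = -1/2, 4, the continuity of S' gives the tridiagonal system
  2·σ_0 + 8·σ_1 + 2·σ_2 = 6(Δ_1 - Δ_0) = 27
Natural end conditions: σ_0 = σ_2 = 0.
Forward elimination and back-substitution give σ_0 = 0, σ_1 = 27/8, σ_2 = 0.
On [2, 4], S(x) = 1 + 7/4·(x - 2) + 27/16·(x - 2)² - 9/32·(x - 2)³.
With (x - 2) = 2/3: S(8/3) = 17/6.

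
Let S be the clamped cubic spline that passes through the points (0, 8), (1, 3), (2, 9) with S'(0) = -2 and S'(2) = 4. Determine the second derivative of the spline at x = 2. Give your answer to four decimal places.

-19.5000

Let σ_i = S''(x_i). Step sizes h_i = 1, 1; slopes of the chords Δ_i = (y_(i+1) - y_i)/h_i = -5, 6.
  1·σ_0 + 4·σ_1 + 1·σ_2 = 6(Δ_1 - Δ_0) = 66
Clamped end conditions give two more equations: 2h_0·σ_0 + h_0·σ_1 = 6(Δ_0 - S'(0)) = -18 and h_1·σ_1 + 2h_1·σ_2 = 6(S'(2) - Δ_1) = -12.
Hence σ_0 = -45/2, σ_1 = 27, σ_2 = -39/2.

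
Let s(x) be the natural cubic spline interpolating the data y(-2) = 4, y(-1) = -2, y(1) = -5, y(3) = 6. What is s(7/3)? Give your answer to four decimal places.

1.4444

Write m_i for s''(x_i). With h_i = 1, 2, 2 and divided differences Δ_i = -6, -3/2, 11/2, the continuity of s' gives the tridiagonal system
  1·m_0 + 6·m_1 + 2·m_2 = 6(Δ_1 - Δ_0) = 27
  2·m_1 + 8·m_2 + 2·m_3 = 6(Δ_2 - Δ_1) = 42
Natural end conditions: m_0 = m_3 = 0.
Hence m_0 = 0, m_1 = 3, m_2 = 9/2, m_3 = 0.
On [1, 3], s(x) = -5 + 5/2·(x - 1) + 9/4·(x - 1)² - 3/8·(x - 1)³.
With (x - 1) = 4/3: s(7/3) = 13/9.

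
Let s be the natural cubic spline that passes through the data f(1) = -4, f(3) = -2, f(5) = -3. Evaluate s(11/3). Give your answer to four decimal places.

With M_i denoting the second derivative at x_i, h_i = 2, 2, and Δ_i = (y_(i+1) − y_i)/h_i = 1, -1/2:
  2·M_0 + 8·M_1 + 2·M_2 = 6(Δ_1 - Δ_0) = -9
Natural end conditions: M_0 = M_2 = 0.
Solving the tridiagonal system: M_0 = 0, M_1 = -9/8, M_2 = 0.
On [3, 5], s(t) = -2 + 1/4·(t - 3) - 9/16·(t - 3)² + 3/32·(t - 3)³.
With (t - 3) = 2/3: s(11/3) = -37/18.

-2.0556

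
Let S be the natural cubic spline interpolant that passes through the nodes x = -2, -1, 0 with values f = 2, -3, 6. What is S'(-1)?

With M_i denoting the second derivative at x_i, h_i = 1, 1, and Δ_i = (y_(i+1) − y_i)/h_i = -5, 9:
  1·M_0 + 4·M_1 + 1·M_2 = 6(Δ_1 - Δ_0) = 84
Natural end conditions: M_0 = M_2 = 0.
Hence M_0 = 0, M_1 = 21, M_2 = 0.
On [-1, 0], S'(x) = b_1 + 2c_1·(x + 1) + 3d_1·(x + 1)² with b_1 = Δ_1 - h_1(2M_1 + M_2)/6 = 2, c_1 = M_1/2 = 21/2, d_1 = (M_2 - M_1)/(6h_1) = -7/2. So S'(-1) = 2.

2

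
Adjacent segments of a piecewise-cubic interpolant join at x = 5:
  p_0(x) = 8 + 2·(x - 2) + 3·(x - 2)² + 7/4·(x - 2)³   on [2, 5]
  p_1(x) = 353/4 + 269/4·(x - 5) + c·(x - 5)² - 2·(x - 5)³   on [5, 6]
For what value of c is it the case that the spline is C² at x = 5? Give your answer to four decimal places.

18.7500

p_0''(x) = 6 + 21/2·(x - 2), so p_0''(5) = 75/2. On the right, p_1''(5) = 2c, so c = 75/4.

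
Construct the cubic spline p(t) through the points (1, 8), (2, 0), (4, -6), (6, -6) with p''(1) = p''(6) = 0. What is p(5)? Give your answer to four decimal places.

Put m_i = p'' at the i-th knot. Here h = (1, 2, 2) and Δ = (-8, -3, 0), so the interior equations h_(i-1)·m_(i-1) + 2(h_(i-1)+h_i)·m_i + h_i·m_(i+1) = 6(Δ_i − Δ_(i-1)) read
  1·m_0 + 6·m_1 + 2·m_2 = 6(Δ_1 - Δ_0) = 30
  2·m_1 + 8·m_2 + 2·m_3 = 6(Δ_2 - Δ_1) = 18
Natural end conditions: m_0 = m_3 = 0.
Solving the tridiagonal system: m_0 = 0, m_1 = 51/11, m_2 = 12/11, m_3 = 0.
On [4, 6], p(t) = -6 - 8/11·(t - 4) + 6/11·(t - 4)² - 1/11·(t - 4)³.
With (t - 4) = 1: p(5) = -69/11.

-6.2727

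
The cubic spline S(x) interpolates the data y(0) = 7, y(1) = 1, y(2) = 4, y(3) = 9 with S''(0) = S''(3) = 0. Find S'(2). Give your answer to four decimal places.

Write M_i for S''(x_i). With h_i = 1, 1, 1 and divided differences Δ_i = -6, 3, 5, the continuity of S' gives the tridiagonal system
  1·M_0 + 4·M_1 + 1·M_2 = 6(Δ_1 - Δ_0) = 54
  1·M_1 + 4·M_2 + 1·M_3 = 6(Δ_2 - Δ_1) = 12
Natural end conditions: M_0 = M_3 = 0.
Solving: M_0 = 0, M_1 = 68/5, M_2 = -2/5, M_3 = 0.
On [2, 3], S'(x) = b_2 + 2c_2·(x - 2) + 3d_2·(x - 2)² with b_2 = Δ_2 - h_2(2M_2 + M_3)/6 = 77/15, c_2 = M_2/2 = -1/5, d_2 = (M_3 - M_2)/(6h_2) = 1/15. So S'(2) = 77/15.

5.1333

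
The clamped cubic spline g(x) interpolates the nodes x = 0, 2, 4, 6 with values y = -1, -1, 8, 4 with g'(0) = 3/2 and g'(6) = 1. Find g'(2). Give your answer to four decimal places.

With σ_i denoting the second derivative at x_i, h_i = 2, 2, 2, and Δ_i = (y_(i+1) − y_i)/h_i = 0, 9/2, -2:
  2·σ_0 + 8·σ_1 + 2·σ_2 = 6(Δ_1 - Δ_0) = 27
  2·σ_1 + 8·σ_2 + 2·σ_3 = 6(Δ_2 - Δ_1) = -39
Clamped end conditions give two more equations: 2h_0·σ_0 + h_0·σ_1 = 6(Δ_0 - g'(0)) = -9 and h_2·σ_2 + 2h_2·σ_3 = 6(g'(6) - Δ_2) = 18.
Solving the tridiagonal system: σ_0 = -173/30, σ_1 = 211/30, σ_2 = -133/15, σ_3 = 134/15.
On [2, 4], g'(x) = b_1 + 2c_1·(x - 2) + 3d_1·(x - 2)² with b_1 = Δ_1 - h_1(2σ_1 + σ_2)/6 = 83/30, c_1 = σ_1/2 = 211/60, d_1 = (σ_2 - σ_1)/(6h_1) = -53/40. So g'(2) = 83/30.

2.7667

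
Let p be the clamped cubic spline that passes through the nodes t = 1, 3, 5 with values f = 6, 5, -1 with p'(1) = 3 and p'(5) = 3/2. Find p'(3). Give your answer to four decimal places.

-3.7500

Put σ_i = p'' at the i-th knot. Here h = (2, 2) and Δ = (-1/2, -3), so the interior equations h_(i-1)·σ_(i-1) + 2(h_(i-1)+h_i)·σ_i + h_i·σ_(i+1) = 6(Δ_i − Δ_(i-1)) read
  2·σ_0 + 8·σ_1 + 2·σ_2 = 6(Δ_1 - Δ_0) = -15
Clamped end conditions give two more equations: 2h_0·σ_0 + h_0·σ_1 = 6(Δ_0 - p'(1)) = -21 and h_1·σ_1 + 2h_1·σ_2 = 6(p'(5) - Δ_1) = 27.
Hence σ_0 = -15/4, σ_1 = -3, σ_2 = 33/4.
On [3, 5], p'(t) = b_1 + 2c_1·(t - 3) + 3d_1·(t - 3)² with b_1 = Δ_1 - h_1(2σ_1 + σ_2)/6 = -15/4, c_1 = σ_1/2 = -3/2, d_1 = (σ_2 - σ_1)/(6h_1) = 15/16. So p'(3) = -15/4.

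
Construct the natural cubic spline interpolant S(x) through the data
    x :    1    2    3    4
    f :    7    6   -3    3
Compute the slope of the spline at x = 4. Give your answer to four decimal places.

Let M_i = S''(x_i). Step sizes h_i = 1, 1, 1; slopes of the chords Δ_i = (y_(i+1) - y_i)/h_i = -1, -9, 6.
  1·M_0 + 4·M_1 + 1·M_2 = 6(Δ_1 - Δ_0) = -48
  1·M_1 + 4·M_2 + 1·M_3 = 6(Δ_2 - Δ_1) = 90
Natural end conditions: M_0 = M_3 = 0.
Forward elimination and back-substitution give M_0 = 0, M_1 = -94/5, M_2 = 136/5, M_3 = 0.
On [3, 4], S'(x) = b_2 + 2c_2·(x - 3) + 3d_2·(x - 3)² with b_2 = Δ_2 - h_2(2M_2 + M_3)/6 = -46/15, c_2 = M_2/2 = 68/5, d_2 = (M_3 - M_2)/(6h_2) = -68/15. So S'(4) = 158/15.

10.5333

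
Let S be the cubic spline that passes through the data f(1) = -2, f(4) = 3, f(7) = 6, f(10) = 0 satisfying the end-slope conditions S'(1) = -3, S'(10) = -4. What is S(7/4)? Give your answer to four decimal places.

-2.8875

Put M_i = S'' at the i-th knot. Here h = (3, 3, 3) and Δ = (5/3, 1, -2), so the interior equations h_(i-1)·M_(i-1) + 2(h_(i-1)+h_i)·M_i + h_i·M_(i+1) = 6(Δ_i − Δ_(i-1)) read
  3·M_0 + 12·M_1 + 3·M_2 = 6(Δ_1 - Δ_0) = -4
  3·M_1 + 12·M_2 + 3·M_3 = 6(Δ_2 - Δ_1) = -18
Clamped end conditions give two more equations: 2h_0·M_0 + h_0·M_1 = 6(Δ_0 - S'(1)) = 28 and h_2·M_2 + 2h_2·M_3 = 6(S'(10) - Δ_2) = -12.
Solving the tridiagonal system: M_0 = 244/45, M_1 = -68/45, M_2 = -32/45, M_3 = -74/45.
On [1, 4], S(x) = -2 - 3·(x - 1) + 122/45·(x - 1)² - 52/135·(x - 1)³.
With (x - 1) = 3/4: S(7/4) = -231/80.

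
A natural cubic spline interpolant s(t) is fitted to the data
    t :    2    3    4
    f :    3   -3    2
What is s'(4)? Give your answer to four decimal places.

7.7500

Put M_i = s'' at the i-th knot. Here h = (1, 1) and Δ = (-6, 5), so the interior equations h_(i-1)·M_(i-1) + 2(h_(i-1)+h_i)·M_i + h_i·M_(i+1) = 6(Δ_i − Δ_(i-1)) read
  1·M_0 + 4·M_1 + 1·M_2 = 6(Δ_1 - Δ_0) = 66
Natural end conditions: M_0 = M_2 = 0.
Solving the tridiagonal system: M_0 = 0, M_1 = 33/2, M_2 = 0.
On [3, 4], s'(t) = b_1 + 2c_1·(t - 3) + 3d_1·(t - 3)² with b_1 = Δ_1 - h_1(2M_1 + M_2)/6 = -1/2, c_1 = M_1/2 = 33/4, d_1 = (M_2 - M_1)/(6h_1) = -11/4. So s'(4) = 31/4.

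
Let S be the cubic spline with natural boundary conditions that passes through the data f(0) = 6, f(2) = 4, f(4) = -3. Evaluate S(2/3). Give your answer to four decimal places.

Write M_i for S''(x_i). With h_i = 2, 2 and divided differences Δ_i = -1, -7/2, the continuity of S' gives the tridiagonal system
  2·M_0 + 8·M_1 + 2·M_2 = 6(Δ_1 - Δ_0) = -15
Natural end conditions: M_0 = M_2 = 0.
Hence M_0 = 0, M_1 = -15/8, M_2 = 0.
On [0, 2], S(x) = 6 - 3/8·x + 0·x² - 5/32·x³.
With x = 2/3: S(2/3) = 154/27.

5.7037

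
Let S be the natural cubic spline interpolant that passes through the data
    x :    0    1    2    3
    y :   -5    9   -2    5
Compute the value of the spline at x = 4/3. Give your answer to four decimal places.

Let m_i = S''(x_i). Step sizes h_i = 1, 1, 1; slopes of the chords Δ_i = (y_(i+1) - y_i)/h_i = 14, -11, 7.
  1·m_0 + 4·m_1 + 1·m_2 = 6(Δ_1 - Δ_0) = -150
  1·m_1 + 4·m_2 + 1·m_3 = 6(Δ_2 - Δ_1) = 108
Natural end conditions: m_0 = m_3 = 0.
Forward elimination and back-substitution give m_0 = 0, m_1 = -236/5, m_2 = 194/5, m_3 = 0.
On [1, 2], S(x) = 9 - 26/15·(x - 1) - 118/5·(x - 1)² + 43/3·(x - 1)³.
With (x - 1) = 1/3: S(4/3) = 2564/405.

6.3309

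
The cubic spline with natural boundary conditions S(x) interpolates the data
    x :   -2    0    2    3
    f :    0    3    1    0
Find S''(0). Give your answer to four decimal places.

-2.0455

Put σ_i = S'' at the i-th knot. Here h = (2, 2, 1) and Δ = (3/2, -1, -1), so the interior equations h_(i-1)·σ_(i-1) + 2(h_(i-1)+h_i)·σ_i + h_i·σ_(i+1) = 6(Δ_i − Δ_(i-1)) read
  2·σ_0 + 8·σ_1 + 2·σ_2 = 6(Δ_1 - Δ_0) = -15
  2·σ_1 + 6·σ_2 + 1·σ_3 = 6(Δ_2 - Δ_1) = 0
Natural end conditions: σ_0 = σ_3 = 0.
Solving the tridiagonal system: σ_0 = 0, σ_1 = -45/22, σ_2 = 15/22, σ_3 = 0.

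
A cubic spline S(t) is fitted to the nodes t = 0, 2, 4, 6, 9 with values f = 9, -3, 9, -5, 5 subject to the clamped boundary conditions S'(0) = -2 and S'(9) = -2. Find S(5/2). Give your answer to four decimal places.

Put M_i = S'' at the i-th knot. Here h = (2, 2, 2, 3) and Δ = (-6, 6, -7, 10/3), so the interior equations h_(i-1)·M_(i-1) + 2(h_(i-1)+h_i)·M_i + h_i·M_(i+1) = 6(Δ_i − Δ_(i-1)) read
  2·M_0 + 8·M_1 + 2·M_2 = 6(Δ_1 - Δ_0) = 72
  2·M_1 + 8·M_2 + 2·M_3 = 6(Δ_2 - Δ_1) = -78
  2·M_2 + 10·M_3 + 3·M_4 = 6(Δ_3 - Δ_2) = 62
Clamped end conditions give two more equations: 2h_0·M_0 + h_0·M_1 = 6(Δ_0 - S'(0)) = -24 and h_3·M_3 + 2h_3·M_4 = 6(S'(9) - Δ_3) = -32.
Forward elimination and back-substitution give M_0 = -1997/138, M_1 = 1169/69, M_2 = -2387/138, M_3 = 914/69, M_4 = -275/23.
On [2, 4], S(t) = -3 + 65/138·(t - 2) + 1169/138·(t - 2)² - 525/184·(t - 2)³.
With (t - 2) = 1/2: S(5/2) = -1477/1472.

-1.0034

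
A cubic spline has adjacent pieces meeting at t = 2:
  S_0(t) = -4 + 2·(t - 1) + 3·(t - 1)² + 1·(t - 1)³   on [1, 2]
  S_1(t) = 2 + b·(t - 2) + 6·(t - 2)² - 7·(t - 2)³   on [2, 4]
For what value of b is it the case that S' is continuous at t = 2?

S_0'(t) = 2 + 6·(t - 1) + 3·(t - 1)², so S_0'(2) = 11. On the right, S_1'(2) = b, so b = 11.

11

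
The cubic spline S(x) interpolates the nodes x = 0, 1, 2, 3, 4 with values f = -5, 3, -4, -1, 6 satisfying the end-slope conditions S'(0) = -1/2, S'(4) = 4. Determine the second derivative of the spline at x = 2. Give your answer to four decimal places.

24.3750

Put M_i = S'' at the i-th knot. Here h = (1, 1, 1, 1) and Δ = (8, -7, 3, 7), so the interior equations h_(i-1)·M_(i-1) + 2(h_(i-1)+h_i)·M_i + h_i·M_(i+1) = 6(Δ_i − Δ_(i-1)) read
  1·M_0 + 4·M_1 + 1·M_2 = 6(Δ_1 - Δ_0) = -90
  1·M_1 + 4·M_2 + 1·M_3 = 6(Δ_2 - Δ_1) = 60
  1·M_2 + 4·M_3 + 1·M_4 = 6(Δ_3 - Δ_2) = 24
Clamped end conditions give two more equations: 2h_0·M_0 + h_0·M_1 = 6(Δ_0 - S'(0)) = 51 and h_3·M_3 + 2h_3·M_4 = 6(S'(4) - Δ_3) = -18.
Hence M_0 = 2547/56, M_1 = -1119/28, M_2 = 195/8, M_3 = 69/28, M_4 = -573/56.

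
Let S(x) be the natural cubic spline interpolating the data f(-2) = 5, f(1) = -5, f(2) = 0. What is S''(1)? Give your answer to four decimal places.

Put m_i = S'' at the i-th knot. Here h = (3, 1) and Δ = (-10/3, 5), so the interior equations h_(i-1)·m_(i-1) + 2(h_(i-1)+h_i)·m_i + h_i·m_(i+1) = 6(Δ_i − Δ_(i-1)) read
  3·m_0 + 8·m_1 + 1·m_2 = 6(Δ_1 - Δ_0) = 50
Natural end conditions: m_0 = m_2 = 0.
Solving: m_0 = 0, m_1 = 25/4, m_2 = 0.

6.2500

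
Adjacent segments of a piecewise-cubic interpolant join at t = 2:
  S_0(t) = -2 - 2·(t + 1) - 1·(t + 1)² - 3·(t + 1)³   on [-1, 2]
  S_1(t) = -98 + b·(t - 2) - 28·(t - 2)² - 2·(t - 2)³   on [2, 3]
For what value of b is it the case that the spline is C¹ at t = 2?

S_0'(t) = -2 - 2·(t + 1) - 9·(t + 1)², so S_0'(2) = -89. On the right, S_1'(2) = b, so b = -89.

-89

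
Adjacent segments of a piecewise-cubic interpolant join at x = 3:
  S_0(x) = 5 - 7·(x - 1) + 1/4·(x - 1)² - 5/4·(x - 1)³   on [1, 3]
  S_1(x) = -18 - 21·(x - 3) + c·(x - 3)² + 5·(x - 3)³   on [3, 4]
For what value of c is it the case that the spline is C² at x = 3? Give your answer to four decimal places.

S_0''(x) = 1/2 - 15/2·(x - 1), so S_0''(3) = -29/2. On the right, S_1''(3) = 2c, so c = -29/4.

-7.2500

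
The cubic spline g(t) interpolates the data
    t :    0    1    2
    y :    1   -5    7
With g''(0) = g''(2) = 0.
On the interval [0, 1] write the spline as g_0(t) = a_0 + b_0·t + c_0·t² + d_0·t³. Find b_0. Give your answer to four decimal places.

-10.5000

Write M_i for g''(x_i). With h_i = 1, 1 and divided differences Δ_i = -6, 12, the continuity of g' gives the tridiagonal system
  1·M_0 + 4·M_1 + 1·M_2 = 6(Δ_1 - Δ_0) = 108
Natural end conditions: M_0 = M_2 = 0.
Hence M_0 = 0, M_1 = 27, M_2 = 0.
On [0, 1], with g_0(t) = a_0 + b_0·t + c_0·t² + d_0·t³: c_0 = M_0/2 = 0, d_0 = (M_1 - M_0)/(6h_0) = 9/2, b_0 = Δ_0 - h_0(2M_0 + M_1)/6 = -21/2.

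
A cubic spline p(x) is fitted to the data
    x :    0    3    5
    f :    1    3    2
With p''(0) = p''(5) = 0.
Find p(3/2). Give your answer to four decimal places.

Write M_i for p''(x_i). With h_i = 3, 2 and divided differences Δ_i = 2/3, -1/2, the continuity of p' gives the tridiagonal system
  3·M_0 + 10·M_1 + 2·M_2 = 6(Δ_1 - Δ_0) = -7
Natural end conditions: M_0 = M_2 = 0.
Solving the tridiagonal system: M_0 = 0, M_1 = -7/10, M_2 = 0.
On [0, 3], p(x) = 1 + 61/60·x + 0·x² - 7/180·x³.
With x = 3/2: p(3/2) = 383/160.

2.3938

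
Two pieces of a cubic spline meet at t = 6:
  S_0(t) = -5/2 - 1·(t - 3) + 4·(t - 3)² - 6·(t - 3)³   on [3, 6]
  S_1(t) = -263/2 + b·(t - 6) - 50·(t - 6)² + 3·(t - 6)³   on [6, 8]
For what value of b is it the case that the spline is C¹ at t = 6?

S_0'(t) = -1 + 8·(t - 3) - 18·(t - 3)², so S_0'(6) = -139. On the right, S_1'(6) = b, so b = -139.

-139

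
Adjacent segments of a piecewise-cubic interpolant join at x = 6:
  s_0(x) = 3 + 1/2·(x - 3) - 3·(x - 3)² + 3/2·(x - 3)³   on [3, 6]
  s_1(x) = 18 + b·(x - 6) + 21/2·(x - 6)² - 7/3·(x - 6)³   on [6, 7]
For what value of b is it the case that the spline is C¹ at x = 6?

s_0'(x) = 1/2 - 6·(x - 3) + 9/2·(x - 3)², so s_0'(6) = 23. On the right, s_1'(6) = b, so b = 23.

23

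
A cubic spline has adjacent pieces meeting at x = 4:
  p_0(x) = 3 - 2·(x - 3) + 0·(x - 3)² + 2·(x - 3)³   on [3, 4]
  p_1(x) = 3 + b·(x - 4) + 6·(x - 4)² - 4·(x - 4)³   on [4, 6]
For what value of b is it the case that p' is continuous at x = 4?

p_0'(x) = -2 + 0·(x - 3) + 6·(x - 3)², so p_0'(4) = 4. On the right, p_1'(4) = b, so b = 4.

4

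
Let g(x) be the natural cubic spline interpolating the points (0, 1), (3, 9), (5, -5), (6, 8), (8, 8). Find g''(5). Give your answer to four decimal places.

Write M_i for g''(x_i). With h_i = 3, 2, 1, 2 and divided differences Δ_i = 8/3, -7, 13, 0, the continuity of g' gives the tridiagonal system
  3·M_0 + 10·M_1 + 2·M_2 = 6(Δ_1 - Δ_0) = -58
  2·M_1 + 6·M_2 + 1·M_3 = 6(Δ_2 - Δ_1) = 120
  1·M_2 + 6·M_3 + 2·M_4 = 6(Δ_3 - Δ_2) = -78
Natural end conditions: M_0 = M_4 = 0.
Solving: M_0 = 0, M_1 = -1813/163, M_2 = 4338/163, M_3 = -2842/163, M_4 = 0.

26.6135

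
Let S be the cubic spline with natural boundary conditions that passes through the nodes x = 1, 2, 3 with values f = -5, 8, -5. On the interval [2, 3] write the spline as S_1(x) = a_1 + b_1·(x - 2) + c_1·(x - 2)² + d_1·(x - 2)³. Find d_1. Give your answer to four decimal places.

6.5000

Let M_i = S''(x_i). Step sizes h_i = 1, 1; slopes of the chords Δ_i = (y_(i+1) - y_i)/h_i = 13, -13.
  1·M_0 + 4·M_1 + 1·M_2 = 6(Δ_1 - Δ_0) = -156
Natural end conditions: M_0 = M_2 = 0.
Forward elimination and back-substitution give M_0 = 0, M_1 = -39, M_2 = 0.
On [2, 3], with S_1(x) = a_1 + b_1·(x - 2) + c_1·(x - 2)² + d_1·(x - 2)³: c_1 = M_1/2 = -39/2, d_1 = (M_2 - M_1)/(6h_1) = 13/2, b_1 = Δ_1 - h_1(2M_1 + M_2)/6 = 0.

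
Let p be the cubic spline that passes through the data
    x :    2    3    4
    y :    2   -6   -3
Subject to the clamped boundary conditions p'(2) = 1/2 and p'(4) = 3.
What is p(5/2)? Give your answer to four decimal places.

Write σ_i for p''(x_i). With h_i = 1, 1 and divided differences Δ_i = -8, 3, the continuity of p' gives the tridiagonal system
  1·σ_0 + 4·σ_1 + 1·σ_2 = 6(Δ_1 - Δ_0) = 66
Clamped end conditions give two more equations: 2h_0·σ_0 + h_0·σ_1 = 6(Δ_0 - p'(2)) = -51 and h_1·σ_1 + 2h_1·σ_2 = 6(p'(4) - Δ_1) = 0.
Hence σ_0 = -163/4, σ_1 = 61/2, σ_2 = -61/4.
On [2, 3], p(x) = 2 + 1/2·(x - 2) - 163/8·(x - 2)² + 95/8·(x - 2)³.
With (x - 2) = 1/2: p(5/2) = -87/64.

-1.3594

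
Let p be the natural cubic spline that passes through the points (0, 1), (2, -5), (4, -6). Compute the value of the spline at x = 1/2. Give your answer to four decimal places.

Let σ_i = p''(x_i). Step sizes h_i = 2, 2; slopes of the chords Δ_i = (y_(i+1) - y_i)/h_i = -3, -1/2.
  2·σ_0 + 8·σ_1 + 2·σ_2 = 6(Δ_1 - Δ_0) = 15
Natural end conditions: σ_0 = σ_2 = 0.
Solving: σ_0 = 0, σ_1 = 15/8, σ_2 = 0.
On [0, 2], p(x) = 1 - 29/8·x + 0·x² + 5/32·x³.
With x = 1/2: p(1/2) = -203/256.

-0.7930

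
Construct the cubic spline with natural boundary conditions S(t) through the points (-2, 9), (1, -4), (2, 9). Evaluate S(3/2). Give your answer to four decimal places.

Write m_i for S''(x_i). With h_i = 3, 1 and divided differences Δ_i = -13/3, 13, the continuity of S' gives the tridiagonal system
  3·m_0 + 8·m_1 + 1·m_2 = 6(Δ_1 - Δ_0) = 104
Natural end conditions: m_0 = m_2 = 0.
Hence m_0 = 0, m_1 = 13, m_2 = 0.
On [1, 2], S(t) = -4 + 26/3·(t - 1) + 13/2·(t - 1)² - 13/6·(t - 1)³.
With (t - 1) = 1/2: S(3/2) = 27/16.

1.6875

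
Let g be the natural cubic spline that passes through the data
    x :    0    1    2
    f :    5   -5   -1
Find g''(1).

Write m_i for g''(x_i). With h_i = 1, 1 and divided differences Δ_i = -10, 4, the continuity of g' gives the tridiagonal system
  1·m_0 + 4·m_1 + 1·m_2 = 6(Δ_1 - Δ_0) = 84
Natural end conditions: m_0 = m_2 = 0.
Solving the tridiagonal system: m_0 = 0, m_1 = 21, m_2 = 0.

21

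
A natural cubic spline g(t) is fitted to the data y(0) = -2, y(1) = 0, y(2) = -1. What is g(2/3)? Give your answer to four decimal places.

Write m_i for g''(x_i). With h_i = 1, 1 and divided differences Δ_i = 2, -1, the continuity of g' gives the tridiagonal system
  1·m_0 + 4·m_1 + 1·m_2 = 6(Δ_1 - Δ_0) = -18
Natural end conditions: m_0 = m_2 = 0.
Forward elimination and back-substitution give m_0 = 0, m_1 = -9/2, m_2 = 0.
On [0, 1], g(t) = -2 + 11/4·t + 0·t² - 3/4·t³.
With t = 2/3: g(2/3) = -7/18.

-0.3889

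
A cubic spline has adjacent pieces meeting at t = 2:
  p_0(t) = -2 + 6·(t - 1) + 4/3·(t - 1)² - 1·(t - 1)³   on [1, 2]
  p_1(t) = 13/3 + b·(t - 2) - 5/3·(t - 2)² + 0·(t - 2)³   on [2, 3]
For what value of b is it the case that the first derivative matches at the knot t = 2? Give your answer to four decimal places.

p_0'(t) = 6 + 8/3·(t - 1) - 3·(t - 1)², so p_0'(2) = 17/3. On the right, p_1'(2) = b, so b = 17/3.

5.6667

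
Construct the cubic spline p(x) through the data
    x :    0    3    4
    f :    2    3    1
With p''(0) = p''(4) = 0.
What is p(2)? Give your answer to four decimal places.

3.6389

Write m_i for p''(x_i). With h_i = 3, 1 and divided differences Δ_i = 1/3, -2, the continuity of p' gives the tridiagonal system
  3·m_0 + 8·m_1 + 1·m_2 = 6(Δ_1 - Δ_0) = -14
Natural end conditions: m_0 = m_2 = 0.
Forward elimination and back-substitution give m_0 = 0, m_1 = -7/4, m_2 = 0.
On [0, 3], p(x) = 2 + 29/24·x + 0·x² - 7/72·x³.
With x = 2: p(2) = 131/36.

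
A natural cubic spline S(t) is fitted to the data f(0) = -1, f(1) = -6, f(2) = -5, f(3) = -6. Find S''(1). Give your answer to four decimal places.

With m_i denoting the second derivative at x_i, h_i = 1, 1, 1, and Δ_i = (y_(i+1) − y_i)/h_i = -5, 1, -1:
  1·m_0 + 4·m_1 + 1·m_2 = 6(Δ_1 - Δ_0) = 36
  1·m_1 + 4·m_2 + 1·m_3 = 6(Δ_2 - Δ_1) = -12
Natural end conditions: m_0 = m_3 = 0.
Solving: m_0 = 0, m_1 = 52/5, m_2 = -28/5, m_3 = 0.

10.4000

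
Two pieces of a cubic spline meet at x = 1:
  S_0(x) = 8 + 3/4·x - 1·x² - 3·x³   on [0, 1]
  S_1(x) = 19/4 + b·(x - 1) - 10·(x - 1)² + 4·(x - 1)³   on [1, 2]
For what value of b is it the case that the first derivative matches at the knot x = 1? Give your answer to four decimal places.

-10.2500

S_0'(x) = 3/4 - 2·x - 9·x², so S_0'(1) = -41/4. On the right, S_1'(1) = b, so b = -41/4.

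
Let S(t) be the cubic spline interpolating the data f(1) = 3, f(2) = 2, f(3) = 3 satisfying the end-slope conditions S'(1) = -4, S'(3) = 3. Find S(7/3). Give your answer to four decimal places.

2.0741

Let M_i = S''(x_i). Step sizes h_i = 1, 1; slopes of the chords Δ_i = (y_(i+1) - y_i)/h_i = -1, 1.
  1·M_0 + 4·M_1 + 1·M_2 = 6(Δ_1 - Δ_0) = 12
Clamped end conditions give two more equations: 2h_0·M_0 + h_0·M_1 = 6(Δ_0 - S'(1)) = 18 and h_1·M_1 + 2h_1·M_2 = 6(S'(3) - Δ_1) = 12.
Solving: M_0 = 19/2, M_1 = -1, M_2 = 13/2.
On [2, 3], S(t) = 2 + 1/4·(t - 2) - 1/2·(t - 2)² + 5/4·(t - 2)³.
With (t - 2) = 1/3: S(7/3) = 56/27.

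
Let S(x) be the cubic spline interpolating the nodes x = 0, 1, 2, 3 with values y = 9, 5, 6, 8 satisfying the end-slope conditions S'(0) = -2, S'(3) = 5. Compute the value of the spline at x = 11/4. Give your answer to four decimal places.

Let M_i = S''(x_i). Step sizes h_i = 1, 1, 1; slopes of the chords Δ_i = (y_(i+1) - y_i)/h_i = -4, 1, 2.
  1·M_0 + 4·M_1 + 1·M_2 = 6(Δ_1 - Δ_0) = 30
  1·M_1 + 4·M_2 + 1·M_3 = 6(Δ_2 - Δ_1) = 6
Clamped end conditions give two more equations: 2h_0·M_0 + h_0·M_1 = 6(Δ_0 - S'(0)) = -12 and h_2·M_2 + 2h_2·M_3 = 6(S'(3) - Δ_2) = 18.
Solving: M_0 = -176/15, M_1 = 172/15, M_2 = -62/15, M_3 = 166/15.
On [2, 3], S(x) = 6 + 23/15·(x - 2) - 31/15·(x - 2)² + 38/15·(x - 2)³.
With (x - 2) = 3/4: S(11/4) = 1129/160.

7.0563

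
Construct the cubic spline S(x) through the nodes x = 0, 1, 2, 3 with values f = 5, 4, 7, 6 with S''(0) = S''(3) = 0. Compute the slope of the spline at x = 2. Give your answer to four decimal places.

1.6667

Let M_i = S''(x_i). Step sizes h_i = 1, 1, 1; slopes of the chords Δ_i = (y_(i+1) - y_i)/h_i = -1, 3, -1.
  1·M_0 + 4·M_1 + 1·M_2 = 6(Δ_1 - Δ_0) = 24
  1·M_1 + 4·M_2 + 1·M_3 = 6(Δ_2 - Δ_1) = -24
Natural end conditions: M_0 = M_3 = 0.
Forward elimination and back-substitution give M_0 = 0, M_1 = 8, M_2 = -8, M_3 = 0.
On [2, 3], S'(x) = b_2 + 2c_2·(x - 2) + 3d_2·(x - 2)² with b_2 = Δ_2 - h_2(2M_2 + M_3)/6 = 5/3, c_2 = M_2/2 = -4, d_2 = (M_3 - M_2)/(6h_2) = 4/3. So S'(2) = 5/3.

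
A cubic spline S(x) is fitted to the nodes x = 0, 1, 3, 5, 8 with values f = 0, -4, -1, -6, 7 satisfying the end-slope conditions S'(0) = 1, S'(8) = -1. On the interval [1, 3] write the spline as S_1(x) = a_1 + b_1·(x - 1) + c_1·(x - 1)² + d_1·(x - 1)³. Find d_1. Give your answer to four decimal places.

-1.6439

Write σ_i for S''(x_i). With h_i = 1, 2, 2, 3 and divided differences Δ_i = -4, 3/2, -5/2, 13/3, the continuity of S' gives the tridiagonal system
  1·σ_0 + 6·σ_1 + 2·σ_2 = 6(Δ_1 - Δ_0) = 33
  2·σ_1 + 8·σ_2 + 2·σ_3 = 6(Δ_2 - Δ_1) = -24
  2·σ_2 + 10·σ_3 + 3·σ_4 = 6(Δ_3 - Δ_2) = 41
Clamped end conditions give two more equations: 2h_0·σ_0 + h_0·σ_1 = 6(Δ_0 - S'(0)) = -30 and h_3·σ_3 + 2h_3·σ_4 = 6(S'(8) - Δ_3) = -32.
Solving: σ_0 = -1104/53, σ_1 = 618/53, σ_2 = -855/106, σ_3 = 456/53, σ_4 = -1532/159.
On [1, 3], with S_1(x) = a_1 + b_1·(x - 1) + c_1·(x - 1)² + d_1·(x - 1)³: c_1 = σ_1/2 = 309/53, d_1 = (σ_2 - σ_1)/(6h_1) = -697/424, b_1 = Δ_1 - h_1(2σ_1 + σ_2)/6 = -190/53.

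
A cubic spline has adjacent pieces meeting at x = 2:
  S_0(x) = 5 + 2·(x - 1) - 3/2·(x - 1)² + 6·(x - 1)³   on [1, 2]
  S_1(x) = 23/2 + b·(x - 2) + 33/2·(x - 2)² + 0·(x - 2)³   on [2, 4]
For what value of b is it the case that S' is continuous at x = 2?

S_0'(x) = 2 - 3·(x - 1) + 18·(x - 1)², so S_0'(2) = 17. On the right, S_1'(2) = b, so b = 17.

17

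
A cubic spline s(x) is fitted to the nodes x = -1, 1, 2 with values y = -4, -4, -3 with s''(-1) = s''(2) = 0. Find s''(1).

1

Put m_i = s'' at the i-th knot. Here h = (2, 1) and Δ = (0, 1), so the interior equations h_(i-1)·m_(i-1) + 2(h_(i-1)+h_i)·m_i + h_i·m_(i+1) = 6(Δ_i − Δ_(i-1)) read
  2·m_0 + 6·m_1 + 1·m_2 = 6(Δ_1 - Δ_0) = 6
Natural end conditions: m_0 = m_2 = 0.
Solving the tridiagonal system: m_0 = 0, m_1 = 1, m_2 = 0.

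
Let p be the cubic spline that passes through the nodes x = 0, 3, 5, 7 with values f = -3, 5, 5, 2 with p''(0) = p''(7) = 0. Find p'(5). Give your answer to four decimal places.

Let M_i = p''(x_i). Step sizes h_i = 3, 2, 2; slopes of the chords Δ_i = (y_(i+1) - y_i)/h_i = 8/3, 0, -3/2.
  3·M_0 + 10·M_1 + 2·M_2 = 6(Δ_1 - Δ_0) = -16
  2·M_1 + 8·M_2 + 2·M_3 = 6(Δ_2 - Δ_1) = -9
Natural end conditions: M_0 = M_3 = 0.
Forward elimination and back-substitution give M_0 = 0, M_1 = -55/38, M_2 = -29/38, M_3 = 0.
On [5, 7], p'(x) = b_2 + 2c_2·(x - 5) + 3d_2·(x - 5)² with b_2 = Δ_2 - h_2(2M_2 + M_3)/6 = -113/114, c_2 = M_2/2 = -29/76, d_2 = (M_3 - M_2)/(6h_2) = 29/456. So p'(5) = -113/114.

-0.9912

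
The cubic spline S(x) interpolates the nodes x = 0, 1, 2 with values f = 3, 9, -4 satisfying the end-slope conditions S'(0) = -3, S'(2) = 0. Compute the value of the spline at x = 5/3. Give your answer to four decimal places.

With σ_i denoting the second derivative at x_i, h_i = 1, 1, and Δ_i = (y_(i+1) − y_i)/h_i = 6, -13:
  1·σ_0 + 4·σ_1 + 1·σ_2 = 6(Δ_1 - Δ_0) = -114
Clamped end conditions give two more equations: 2h_0·σ_0 + h_0·σ_1 = 6(Δ_0 - S'(0)) = 54 and h_1·σ_1 + 2h_1·σ_2 = 6(S'(2) - Δ_1) = 78.
Solving the tridiagonal system: σ_0 = 57, σ_1 = -60, σ_2 = 69.
On [1, 2], S(x) = 9 - 9/2·(x - 1) - 30·(x - 1)² + 43/2·(x - 1)³.
With (x - 1) = 2/3: S(5/3) = -26/27.

-0.9630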